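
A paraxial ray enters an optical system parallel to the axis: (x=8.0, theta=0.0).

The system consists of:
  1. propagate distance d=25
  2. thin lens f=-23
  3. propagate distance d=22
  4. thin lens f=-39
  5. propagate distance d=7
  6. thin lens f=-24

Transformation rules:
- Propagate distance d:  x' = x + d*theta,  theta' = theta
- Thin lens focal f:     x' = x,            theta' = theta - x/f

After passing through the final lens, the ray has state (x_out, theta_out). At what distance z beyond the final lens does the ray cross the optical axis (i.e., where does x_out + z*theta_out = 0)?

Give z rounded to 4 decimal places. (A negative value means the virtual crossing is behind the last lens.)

Initial: x=8.0000 theta=0.0000
After 1 (propagate distance d=25): x=8.0000 theta=0.0000
After 2 (thin lens f=-23): x=8.0000 theta=8/23 (≈0.3478)
After 3 (propagate distance d=22): x=360/23 (≈15.6522) theta=8/23 (≈0.3478)
After 4 (thin lens f=-39): x=360/23 (≈15.6522) theta=224/299 (≈0.7492)
After 5 (propagate distance d=7): x=6248/299 (≈20.8963) theta=224/299 (≈0.7492)
After 6 (thin lens f=-24): x=6248/299 (≈20.8963) theta=1453/897 (≈1.6198)
z_focus = -x_out/theta_out = -(6248/299)/(1453/897) = -18744/1453 ≈ -12.9002
Rounded to 4 decimal places: z = -12.9002

Answer: -12.9002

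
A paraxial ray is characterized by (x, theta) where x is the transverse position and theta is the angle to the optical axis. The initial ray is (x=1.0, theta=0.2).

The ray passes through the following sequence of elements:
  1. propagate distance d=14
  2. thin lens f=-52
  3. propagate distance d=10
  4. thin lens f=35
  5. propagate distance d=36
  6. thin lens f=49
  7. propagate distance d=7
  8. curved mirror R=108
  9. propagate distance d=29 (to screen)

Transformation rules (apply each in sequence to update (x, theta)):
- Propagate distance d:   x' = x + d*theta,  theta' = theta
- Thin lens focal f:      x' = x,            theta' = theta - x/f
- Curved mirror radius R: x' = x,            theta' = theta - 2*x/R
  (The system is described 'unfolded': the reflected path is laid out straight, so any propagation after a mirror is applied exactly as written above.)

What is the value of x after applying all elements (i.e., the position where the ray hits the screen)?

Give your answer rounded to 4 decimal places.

Answer: 0.9076

Derivation:
Initial: x=1.0000 theta=0.2000
After 1 (propagate distance d=14): x=3.8000 theta=0.2000
After 2 (thin lens f=-52): x=3.8000 theta=71/260 (≈0.2731)
After 3 (propagate distance d=10): x=849/130 (≈6.5308) theta=71/260 (≈0.2731)
After 4 (thin lens f=35): x=849/130 (≈6.5308) theta=787/9100 (≈0.0865)
After 5 (propagate distance d=36): x=43881/4550 (≈9.6442) theta=787/9100 (≈0.0865)
After 6 (thin lens f=49): x=43881/4550 (≈9.6442) theta=-49199/445900 (≈-0.1103)
After 7 (propagate distance d=7): x=113027/12740 (≈8.8718) theta=-49199/445900 (≈-0.1103)
After 8 (curved mirror R=108): x=113027/12740 (≈8.8718) theta=-6612691/24078600 (≈-0.2746)
After 9 (propagate distance d=29 (to screen)): x=21852991/24078600 (≈0.9076) theta=-6612691/24078600 (≈-0.2746)
Rounded to 4 decimal places: x = 0.9076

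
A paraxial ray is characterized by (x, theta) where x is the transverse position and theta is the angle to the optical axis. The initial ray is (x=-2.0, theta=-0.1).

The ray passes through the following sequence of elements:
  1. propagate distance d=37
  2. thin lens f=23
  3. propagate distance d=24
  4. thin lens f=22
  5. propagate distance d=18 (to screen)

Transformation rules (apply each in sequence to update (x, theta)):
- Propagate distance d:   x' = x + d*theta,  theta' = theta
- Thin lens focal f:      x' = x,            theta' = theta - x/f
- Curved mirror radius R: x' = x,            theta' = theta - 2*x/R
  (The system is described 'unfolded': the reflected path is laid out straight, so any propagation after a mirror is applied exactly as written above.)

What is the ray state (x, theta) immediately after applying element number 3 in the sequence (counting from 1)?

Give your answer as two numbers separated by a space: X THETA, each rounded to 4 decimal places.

Initial: x=-2.0000 theta=-0.1000
After 1 (propagate distance d=37): x=-5.7000 theta=-0.1000
After 2 (thin lens f=23): x=-5.7000 theta=17/115 (≈0.1478)
After 3 (propagate distance d=24): x=-99/46 (≈-2.1522) theta=17/115 (≈0.1478)
Rounded to 4 decimal places: x = -2.1522, theta = 0.1478

Answer: -2.1522 0.1478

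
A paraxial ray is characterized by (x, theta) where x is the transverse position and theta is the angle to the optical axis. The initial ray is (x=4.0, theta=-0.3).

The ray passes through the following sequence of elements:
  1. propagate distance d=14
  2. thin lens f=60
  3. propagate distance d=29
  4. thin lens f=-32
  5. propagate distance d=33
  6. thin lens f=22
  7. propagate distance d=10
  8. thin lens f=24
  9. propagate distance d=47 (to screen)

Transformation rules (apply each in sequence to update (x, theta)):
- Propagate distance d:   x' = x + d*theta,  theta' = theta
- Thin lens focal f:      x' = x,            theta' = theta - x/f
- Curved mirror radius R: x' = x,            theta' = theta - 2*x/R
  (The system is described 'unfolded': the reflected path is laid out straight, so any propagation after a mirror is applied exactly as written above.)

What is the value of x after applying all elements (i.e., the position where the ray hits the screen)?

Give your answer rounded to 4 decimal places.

Answer: 52.1880

Derivation:
Initial: x=4.0000 theta=-0.3000
After 1 (propagate distance d=14): x=-0.2000 theta=-0.3000
After 2 (thin lens f=60): x=-0.2000 theta=-89/300 (≈-0.2967)
After 3 (propagate distance d=29): x=-2641/300 (≈-8.8033) theta=-89/300 (≈-0.2967)
After 4 (thin lens f=-32): x=-2641/300 (≈-8.8033) theta=-5489/9600 (≈-0.5718)
After 5 (propagate distance d=33): x=-265649/9600 (≈-27.6718) theta=-5489/9600 (≈-0.5718)
After 6 (thin lens f=22): x=-265649/9600 (≈-27.6718) theta=48297/70400 (≈0.6860)
After 7 (propagate distance d=10): x=-549421/26400 (≈-20.8114) theta=48297/70400 (≈0.6860)
After 8 (thin lens f=24): x=-549421/26400 (≈-20.8114) theta=492047/316800 (≈1.5532)
After 9 (propagate distance d=47 (to screen)): x=16533157/316800 (≈52.1880) theta=492047/316800 (≈1.5532)
Rounded to 4 decimal places: x = 52.1880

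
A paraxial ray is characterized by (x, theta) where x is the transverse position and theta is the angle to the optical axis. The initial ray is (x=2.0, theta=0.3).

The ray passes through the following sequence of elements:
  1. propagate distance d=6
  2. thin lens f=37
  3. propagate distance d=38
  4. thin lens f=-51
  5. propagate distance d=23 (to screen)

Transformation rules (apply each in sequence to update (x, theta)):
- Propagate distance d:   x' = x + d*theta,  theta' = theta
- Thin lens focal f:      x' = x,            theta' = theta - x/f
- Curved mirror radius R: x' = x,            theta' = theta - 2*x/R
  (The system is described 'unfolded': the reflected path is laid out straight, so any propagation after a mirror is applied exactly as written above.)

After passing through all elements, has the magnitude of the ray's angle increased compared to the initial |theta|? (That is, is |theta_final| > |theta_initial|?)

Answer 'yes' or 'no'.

Initial: x=2.0000 theta=0.3000
After 1 (propagate distance d=6): x=3.8000 theta=0.3000
After 2 (thin lens f=37): x=3.8000 theta=73/370 (≈0.1973)
After 3 (propagate distance d=38): x=418/37 (≈11.2973) theta=73/370 (≈0.1973)
After 4 (thin lens f=-51): x=418/37 (≈11.2973) theta=7903/18870 (≈0.4188)
After 5 (propagate distance d=23 (to screen)): x=394949/18870 (≈20.9300) theta=7903/18870 (≈0.4188)
|theta_initial|=0.3000 |theta_final|=7903/18870 (≈0.4188) -> increased

Answer: yes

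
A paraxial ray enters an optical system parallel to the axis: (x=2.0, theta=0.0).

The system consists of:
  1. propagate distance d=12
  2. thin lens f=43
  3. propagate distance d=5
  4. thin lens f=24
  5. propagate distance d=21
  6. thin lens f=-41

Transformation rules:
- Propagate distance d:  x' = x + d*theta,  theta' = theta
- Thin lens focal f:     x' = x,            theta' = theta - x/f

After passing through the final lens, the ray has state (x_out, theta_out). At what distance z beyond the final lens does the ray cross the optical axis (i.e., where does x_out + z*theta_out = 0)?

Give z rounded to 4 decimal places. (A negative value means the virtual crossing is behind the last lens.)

Initial: x=2.0000 theta=0.0000
After 1 (propagate distance d=12): x=2.0000 theta=0.0000
After 2 (thin lens f=43): x=2.0000 theta=-2/43 (≈-0.0465)
After 3 (propagate distance d=5): x=76/43 (≈1.7674) theta=-2/43 (≈-0.0465)
After 4 (thin lens f=24): x=76/43 (≈1.7674) theta=-31/258 (≈-0.1202)
After 5 (propagate distance d=21): x=-65/86 (≈-0.7558) theta=-31/258 (≈-0.1202)
After 6 (thin lens f=-41): x=-65/86 (≈-0.7558) theta=-733/5289 (≈-0.1386)
z_focus = -x_out/theta_out = -(-65/86)/(-733/5289) = -7995/1466 ≈ -5.4536
Rounded to 4 decimal places: z = -5.4536

Answer: -5.4536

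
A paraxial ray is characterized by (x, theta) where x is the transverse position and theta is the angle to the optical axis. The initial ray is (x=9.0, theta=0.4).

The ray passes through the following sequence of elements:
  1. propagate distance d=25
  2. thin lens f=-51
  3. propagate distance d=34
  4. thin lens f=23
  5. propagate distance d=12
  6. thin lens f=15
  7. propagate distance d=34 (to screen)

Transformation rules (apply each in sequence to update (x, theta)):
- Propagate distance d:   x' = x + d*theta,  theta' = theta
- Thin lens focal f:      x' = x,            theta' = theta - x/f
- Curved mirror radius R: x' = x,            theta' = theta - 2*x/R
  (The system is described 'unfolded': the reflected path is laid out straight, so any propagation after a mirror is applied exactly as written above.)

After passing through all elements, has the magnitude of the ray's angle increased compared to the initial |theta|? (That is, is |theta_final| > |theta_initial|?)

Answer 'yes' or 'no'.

Answer: yes

Derivation:
Initial: x=9.0000 theta=0.4000
After 1 (propagate distance d=25): x=19.0000 theta=0.4000
After 2 (thin lens f=-51): x=19.0000 theta=197/255 (≈0.7725)
After 3 (propagate distance d=34): x=679/15 (≈45.2667) theta=197/255 (≈0.7725)
After 4 (thin lens f=23): x=679/15 (≈45.2667) theta=-7012/5865 (≈-1.1956)
After 5 (propagate distance d=12): x=36269/1173 (≈30.9199) theta=-7012/5865 (≈-1.1956)
After 6 (thin lens f=15): x=36269/1173 (≈30.9199) theta=-11461/3519 (≈-3.2569)
After 7 (propagate distance d=34 (to screen)): x=-280867/3519 (≈-79.8144) theta=-11461/3519 (≈-3.2569)
|theta_initial|=0.4000 |theta_final|=11461/3519 (≈3.2569) -> increased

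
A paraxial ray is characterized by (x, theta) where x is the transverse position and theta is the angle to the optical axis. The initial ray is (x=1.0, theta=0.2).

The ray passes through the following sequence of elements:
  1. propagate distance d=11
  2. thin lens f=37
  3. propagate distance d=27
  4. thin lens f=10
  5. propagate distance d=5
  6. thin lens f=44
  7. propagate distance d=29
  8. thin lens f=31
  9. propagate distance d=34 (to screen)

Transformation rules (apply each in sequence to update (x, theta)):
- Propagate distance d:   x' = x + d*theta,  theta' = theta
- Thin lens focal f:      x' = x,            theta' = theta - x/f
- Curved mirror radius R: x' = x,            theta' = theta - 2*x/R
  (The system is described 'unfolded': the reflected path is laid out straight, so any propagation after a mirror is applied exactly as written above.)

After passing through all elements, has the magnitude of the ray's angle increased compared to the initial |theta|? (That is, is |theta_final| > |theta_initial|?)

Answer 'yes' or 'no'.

Initial: x=1.0000 theta=0.2000
After 1 (propagate distance d=11): x=3.2000 theta=0.2000
After 2 (thin lens f=37): x=3.2000 theta=21/185 (≈0.1135)
After 3 (propagate distance d=27): x=1159/185 (≈6.2649) theta=21/185 (≈0.1135)
After 4 (thin lens f=10): x=1159/185 (≈6.2649) theta=-949/1850 (≈-0.5130)
After 5 (propagate distance d=5): x=3.7000 theta=-949/1850 (≈-0.5130)
After 6 (thin lens f=44): x=3.7000 theta=-48601/81400 (≈-0.5971)
After 7 (propagate distance d=29): x=-1108249/81400 (≈-13.6149) theta=-48601/81400 (≈-0.5971)
After 8 (thin lens f=31): x=-1108249/81400 (≈-13.6149) theta=-199191/1261700 (≈-0.1579)
After 9 (propagate distance d=34 (to screen)): x=-47900707/2523400 (≈-18.9826) theta=-199191/1261700 (≈-0.1579)
|theta_initial|=0.2000 |theta_final|=199191/1261700 (≈0.1579) -> not increased

Answer: no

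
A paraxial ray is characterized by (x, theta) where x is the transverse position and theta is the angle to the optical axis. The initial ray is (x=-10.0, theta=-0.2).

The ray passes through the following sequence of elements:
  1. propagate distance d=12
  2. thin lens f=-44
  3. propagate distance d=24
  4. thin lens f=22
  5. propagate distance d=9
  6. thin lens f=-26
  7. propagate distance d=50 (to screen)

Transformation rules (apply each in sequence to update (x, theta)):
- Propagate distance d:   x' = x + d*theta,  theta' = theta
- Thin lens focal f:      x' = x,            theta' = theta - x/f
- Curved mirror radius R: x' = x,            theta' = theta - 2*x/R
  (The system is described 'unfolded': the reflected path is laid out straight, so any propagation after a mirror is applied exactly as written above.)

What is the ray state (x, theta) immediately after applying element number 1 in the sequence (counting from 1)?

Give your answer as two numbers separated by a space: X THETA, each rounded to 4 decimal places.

Initial: x=-10.0000 theta=-0.2000
After 1 (propagate distance d=12): x=-12.4000 theta=-0.2000
Rounded to 4 decimal places: x = -12.4000, theta = -0.2000

Answer: -12.4000 -0.2000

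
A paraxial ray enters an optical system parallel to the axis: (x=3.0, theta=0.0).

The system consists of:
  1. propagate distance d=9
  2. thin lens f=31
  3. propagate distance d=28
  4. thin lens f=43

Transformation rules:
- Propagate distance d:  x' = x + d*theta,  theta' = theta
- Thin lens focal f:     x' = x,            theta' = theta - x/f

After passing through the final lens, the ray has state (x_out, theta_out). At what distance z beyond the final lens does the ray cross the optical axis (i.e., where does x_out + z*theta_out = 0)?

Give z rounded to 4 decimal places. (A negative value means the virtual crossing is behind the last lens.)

Initial: x=3.0000 theta=0.0000
After 1 (propagate distance d=9): x=3.0000 theta=0.0000
After 2 (thin lens f=31): x=3.0000 theta=-3/31 (≈-0.0968)
After 3 (propagate distance d=28): x=9/31 (≈0.2903) theta=-3/31 (≈-0.0968)
After 4 (thin lens f=43): x=9/31 (≈0.2903) theta=-138/1333 (≈-0.1035)
z_focus = -x_out/theta_out = -(9/31)/(-138/1333) = 129/46 ≈ 2.8043
Rounded to 4 decimal places: z = 2.8043

Answer: 2.8043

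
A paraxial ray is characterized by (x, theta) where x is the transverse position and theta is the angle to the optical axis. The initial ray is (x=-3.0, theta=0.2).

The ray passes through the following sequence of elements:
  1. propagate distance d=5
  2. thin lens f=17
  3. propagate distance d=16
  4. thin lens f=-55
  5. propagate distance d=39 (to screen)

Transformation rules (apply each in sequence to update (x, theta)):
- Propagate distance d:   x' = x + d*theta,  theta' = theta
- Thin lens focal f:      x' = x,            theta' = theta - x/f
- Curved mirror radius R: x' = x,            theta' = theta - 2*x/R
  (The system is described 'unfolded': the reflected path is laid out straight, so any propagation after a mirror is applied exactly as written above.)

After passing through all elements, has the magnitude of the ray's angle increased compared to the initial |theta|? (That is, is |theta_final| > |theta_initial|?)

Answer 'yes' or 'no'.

Initial: x=-3.0000 theta=0.2000
After 1 (propagate distance d=5): x=-2.0000 theta=0.2000
After 2 (thin lens f=17): x=-2.0000 theta=27/85 (≈0.3176)
After 3 (propagate distance d=16): x=262/85 (≈3.0824) theta=27/85 (≈0.3176)
After 4 (thin lens f=-55): x=262/85 (≈3.0824) theta=1747/4675 (≈0.3737)
After 5 (propagate distance d=39 (to screen)): x=82543/4675 (≈17.6563) theta=1747/4675 (≈0.3737)
|theta_initial|=0.2000 |theta_final|=1747/4675 (≈0.3737) -> increased

Answer: yes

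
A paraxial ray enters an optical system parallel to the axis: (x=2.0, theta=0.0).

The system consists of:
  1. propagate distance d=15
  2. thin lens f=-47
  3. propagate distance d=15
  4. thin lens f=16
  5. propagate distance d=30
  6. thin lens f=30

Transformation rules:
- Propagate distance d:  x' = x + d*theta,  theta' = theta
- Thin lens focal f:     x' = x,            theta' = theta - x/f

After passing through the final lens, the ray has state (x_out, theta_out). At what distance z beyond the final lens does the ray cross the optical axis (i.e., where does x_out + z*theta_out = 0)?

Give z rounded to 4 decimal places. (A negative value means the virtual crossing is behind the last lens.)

Answer: -11.7339

Derivation:
Initial: x=2.0000 theta=0.0000
After 1 (propagate distance d=15): x=2.0000 theta=0.0000
After 2 (thin lens f=-47): x=2.0000 theta=2/47 (≈0.0426)
After 3 (propagate distance d=15): x=124/47 (≈2.6383) theta=2/47 (≈0.0426)
After 4 (thin lens f=16): x=124/47 (≈2.6383) theta=-23/188 (≈-0.1223)
After 5 (propagate distance d=30): x=-97/94 (≈-1.0319) theta=-23/188 (≈-0.1223)
After 6 (thin lens f=30): x=-97/94 (≈-1.0319) theta=-62/705 (≈-0.0879)
z_focus = -x_out/theta_out = -(-97/94)/(-62/705) = -1455/124 ≈ -11.7339
Rounded to 4 decimal places: z = -11.7339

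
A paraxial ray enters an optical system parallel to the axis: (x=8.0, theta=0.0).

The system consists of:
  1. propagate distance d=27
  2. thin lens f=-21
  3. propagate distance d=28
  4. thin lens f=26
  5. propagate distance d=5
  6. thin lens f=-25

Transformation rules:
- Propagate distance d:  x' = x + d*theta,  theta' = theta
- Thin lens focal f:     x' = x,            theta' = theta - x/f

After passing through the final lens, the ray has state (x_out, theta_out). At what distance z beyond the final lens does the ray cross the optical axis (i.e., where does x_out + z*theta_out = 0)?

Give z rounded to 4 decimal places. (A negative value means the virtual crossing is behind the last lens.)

Answer: -49.6147

Derivation:
Initial: x=8.0000 theta=0.0000
After 1 (propagate distance d=27): x=8.0000 theta=0.0000
After 2 (thin lens f=-21): x=8.0000 theta=8/21 (≈0.3810)
After 3 (propagate distance d=28): x=56/3 (≈18.6667) theta=8/21 (≈0.3810)
After 4 (thin lens f=26): x=56/3 (≈18.6667) theta=-92/273 (≈-0.3370)
After 5 (propagate distance d=5): x=4636/273 (≈16.9817) theta=-92/273 (≈-0.3370)
After 6 (thin lens f=-25): x=4636/273 (≈16.9817) theta=2336/6825 (≈0.3423)
z_focus = -x_out/theta_out = -(4636/273)/(2336/6825) = -28975/584 ≈ -49.6147
Rounded to 4 decimal places: z = -49.6147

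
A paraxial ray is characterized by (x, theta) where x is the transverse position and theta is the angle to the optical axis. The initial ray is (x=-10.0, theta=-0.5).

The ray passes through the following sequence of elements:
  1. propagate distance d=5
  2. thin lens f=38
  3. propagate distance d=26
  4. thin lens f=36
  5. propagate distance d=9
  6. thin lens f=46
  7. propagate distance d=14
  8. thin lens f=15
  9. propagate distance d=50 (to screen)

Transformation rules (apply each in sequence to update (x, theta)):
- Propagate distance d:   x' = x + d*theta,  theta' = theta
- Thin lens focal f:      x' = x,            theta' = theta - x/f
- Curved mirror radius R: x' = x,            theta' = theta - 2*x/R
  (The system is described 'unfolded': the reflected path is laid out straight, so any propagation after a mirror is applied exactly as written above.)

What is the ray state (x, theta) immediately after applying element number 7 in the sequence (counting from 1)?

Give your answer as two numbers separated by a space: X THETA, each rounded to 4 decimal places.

Answer: -5.7171 0.6095

Derivation:
Initial: x=-10.0000 theta=-0.5000
After 1 (propagate distance d=5): x=-12.5000 theta=-0.5000
After 2 (thin lens f=38): x=-12.5000 theta=-13/76 (≈-0.1711)
After 3 (propagate distance d=26): x=-322/19 (≈-16.9474) theta=-13/76 (≈-0.1711)
After 4 (thin lens f=36): x=-322/19 (≈-16.9474) theta=205/684 (≈0.2997)
After 5 (propagate distance d=9): x=-14.2500 theta=205/684 (≈0.2997)
After 6 (thin lens f=46): x=-14.2500 theta=19177/31464 (≈0.6095)
After 7 (propagate distance d=14): x=-44971/7866 (≈-5.7171) theta=19177/31464 (≈0.6095)
Rounded to 4 decimal places: x = -5.7171, theta = 0.6095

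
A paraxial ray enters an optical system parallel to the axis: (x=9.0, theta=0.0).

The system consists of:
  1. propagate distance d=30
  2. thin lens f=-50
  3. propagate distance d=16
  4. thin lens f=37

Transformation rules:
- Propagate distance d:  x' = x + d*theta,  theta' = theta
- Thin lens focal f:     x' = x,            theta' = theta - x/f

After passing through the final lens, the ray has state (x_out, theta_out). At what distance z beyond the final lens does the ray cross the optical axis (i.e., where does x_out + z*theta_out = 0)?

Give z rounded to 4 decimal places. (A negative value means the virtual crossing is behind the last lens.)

Initial: x=9.0000 theta=0.0000
After 1 (propagate distance d=30): x=9.0000 theta=0.0000
After 2 (thin lens f=-50): x=9.0000 theta=0.1800
After 3 (propagate distance d=16): x=11.8800 theta=0.1800
After 4 (thin lens f=37): x=11.8800 theta=-261/1850 (≈-0.1411)
z_focus = -x_out/theta_out = -(11.8800)/(-261/1850) = 2442/29 ≈ 84.2069
Rounded to 4 decimal places: z = 84.2069

Answer: 84.2069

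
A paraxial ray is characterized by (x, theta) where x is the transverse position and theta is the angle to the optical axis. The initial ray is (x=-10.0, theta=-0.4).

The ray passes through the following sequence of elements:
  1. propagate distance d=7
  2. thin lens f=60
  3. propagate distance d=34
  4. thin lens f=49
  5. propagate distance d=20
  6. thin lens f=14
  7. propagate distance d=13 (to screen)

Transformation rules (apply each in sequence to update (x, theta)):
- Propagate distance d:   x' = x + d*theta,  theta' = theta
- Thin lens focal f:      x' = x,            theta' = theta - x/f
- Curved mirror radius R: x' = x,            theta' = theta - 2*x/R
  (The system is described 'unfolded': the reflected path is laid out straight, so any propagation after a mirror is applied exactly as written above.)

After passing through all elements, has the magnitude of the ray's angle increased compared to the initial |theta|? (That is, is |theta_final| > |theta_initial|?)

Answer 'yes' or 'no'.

Answer: yes

Derivation:
Initial: x=-10.0000 theta=-0.4000
After 1 (propagate distance d=7): x=-12.8000 theta=-0.4000
After 2 (thin lens f=60): x=-12.8000 theta=-14/75 (≈-0.1867)
After 3 (propagate distance d=34): x=-1436/75 (≈-19.1467) theta=-14/75 (≈-0.1867)
After 4 (thin lens f=49): x=-1436/75 (≈-19.1467) theta=10/49 (≈0.2041)
After 5 (propagate distance d=20): x=-55364/3675 (≈-15.0650) theta=10/49 (≈0.2041)
After 6 (thin lens f=14): x=-55364/3675 (≈-15.0650) theta=32932/25725 (≈1.2802)
After 7 (propagate distance d=13 (to screen)): x=40568/25725 (≈1.5770) theta=32932/25725 (≈1.2802)
|theta_initial|=0.4000 |theta_final|=32932/25725 (≈1.2802) -> increased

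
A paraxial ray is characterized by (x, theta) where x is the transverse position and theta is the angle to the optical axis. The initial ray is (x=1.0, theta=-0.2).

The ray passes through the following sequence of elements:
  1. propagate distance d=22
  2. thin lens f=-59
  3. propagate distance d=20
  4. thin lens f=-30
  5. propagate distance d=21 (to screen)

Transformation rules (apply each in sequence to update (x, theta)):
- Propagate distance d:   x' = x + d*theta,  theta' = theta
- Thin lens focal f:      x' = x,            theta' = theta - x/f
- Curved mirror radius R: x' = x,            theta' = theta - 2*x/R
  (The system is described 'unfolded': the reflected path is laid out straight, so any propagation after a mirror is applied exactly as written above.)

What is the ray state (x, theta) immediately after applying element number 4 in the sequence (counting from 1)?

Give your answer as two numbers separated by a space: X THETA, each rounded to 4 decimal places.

Answer: -8.5525 -0.5427

Derivation:
Initial: x=1.0000 theta=-0.2000
After 1 (propagate distance d=22): x=-3.4000 theta=-0.2000
After 2 (thin lens f=-59): x=-3.4000 theta=-76/295 (≈-0.2576)
After 3 (propagate distance d=20): x=-2523/295 (≈-8.5525) theta=-76/295 (≈-0.2576)
After 4 (thin lens f=-30): x=-2523/295 (≈-8.5525) theta=-1601/2950 (≈-0.5427)
Rounded to 4 decimal places: x = -8.5525, theta = -0.5427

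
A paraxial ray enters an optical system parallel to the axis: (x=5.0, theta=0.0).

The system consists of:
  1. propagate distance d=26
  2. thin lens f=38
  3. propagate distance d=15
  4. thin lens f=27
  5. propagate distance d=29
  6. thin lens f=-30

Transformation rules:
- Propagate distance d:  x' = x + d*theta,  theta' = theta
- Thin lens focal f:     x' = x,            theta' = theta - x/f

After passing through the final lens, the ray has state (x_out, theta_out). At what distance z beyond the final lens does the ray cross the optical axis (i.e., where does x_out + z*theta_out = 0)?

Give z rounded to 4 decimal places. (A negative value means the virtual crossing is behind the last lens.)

Answer: -10.6784

Derivation:
Initial: x=5.0000 theta=0.0000
After 1 (propagate distance d=26): x=5.0000 theta=0.0000
After 2 (thin lens f=38): x=5.0000 theta=-5/38 (≈-0.1316)
After 3 (propagate distance d=15): x=115/38 (≈3.0263) theta=-5/38 (≈-0.1316)
After 4 (thin lens f=27): x=115/38 (≈3.0263) theta=-125/513 (≈-0.2437)
After 5 (propagate distance d=29): x=-4145/1026 (≈-4.0400) theta=-125/513 (≈-0.2437)
After 6 (thin lens f=-30): x=-4145/1026 (≈-4.0400) theta=-2329/6156 (≈-0.3783)
z_focus = -x_out/theta_out = -(-4145/1026)/(-2329/6156) = -24870/2329 ≈ -10.6784
Rounded to 4 decimal places: z = -10.6784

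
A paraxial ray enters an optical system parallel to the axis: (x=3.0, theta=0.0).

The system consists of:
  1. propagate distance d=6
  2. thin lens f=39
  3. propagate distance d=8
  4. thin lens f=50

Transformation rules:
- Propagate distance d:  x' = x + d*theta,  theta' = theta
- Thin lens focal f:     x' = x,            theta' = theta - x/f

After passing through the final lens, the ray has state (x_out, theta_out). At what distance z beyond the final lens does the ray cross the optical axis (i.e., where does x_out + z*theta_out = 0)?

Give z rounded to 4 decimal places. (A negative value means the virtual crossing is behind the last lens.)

Initial: x=3.0000 theta=0.0000
After 1 (propagate distance d=6): x=3.0000 theta=0.0000
After 2 (thin lens f=39): x=3.0000 theta=-1/13 (≈-0.0769)
After 3 (propagate distance d=8): x=31/13 (≈2.3846) theta=-1/13 (≈-0.0769)
After 4 (thin lens f=50): x=31/13 (≈2.3846) theta=-81/650 (≈-0.1246)
z_focus = -x_out/theta_out = -(31/13)/(-81/650) = 1550/81 ≈ 19.1358
Rounded to 4 decimal places: z = 19.1358

Answer: 19.1358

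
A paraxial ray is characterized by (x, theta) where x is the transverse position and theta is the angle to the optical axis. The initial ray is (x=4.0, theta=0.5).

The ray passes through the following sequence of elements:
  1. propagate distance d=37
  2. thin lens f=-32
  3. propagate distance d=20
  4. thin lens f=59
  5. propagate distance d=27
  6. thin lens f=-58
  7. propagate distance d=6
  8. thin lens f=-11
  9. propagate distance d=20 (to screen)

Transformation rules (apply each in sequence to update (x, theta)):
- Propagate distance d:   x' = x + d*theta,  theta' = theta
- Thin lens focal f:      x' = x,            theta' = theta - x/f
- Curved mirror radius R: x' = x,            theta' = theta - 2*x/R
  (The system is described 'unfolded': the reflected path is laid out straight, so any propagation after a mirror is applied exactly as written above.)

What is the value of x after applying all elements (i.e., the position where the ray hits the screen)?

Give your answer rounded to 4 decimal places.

Answer: 214.7384

Derivation:
Initial: x=4.0000 theta=0.5000
After 1 (propagate distance d=37): x=22.5000 theta=0.5000
After 2 (thin lens f=-32): x=22.5000 theta=77/64 (≈1.2031)
After 3 (propagate distance d=20): x=46.5625 theta=77/64 (≈1.2031)
After 4 (thin lens f=59): x=46.5625 theta=1563/3776 (≈0.4139)
After 5 (propagate distance d=27): x=218021/3776 (≈57.7386) theta=1563/3776 (≈0.4139)
After 6 (thin lens f=-58): x=218021/3776 (≈57.7386) theta=308675/219008 (≈1.4094)
After 7 (propagate distance d=6): x=3624317/54752 (≈66.1952) theta=308675/219008 (≈1.4094)
After 8 (thin lens f=-11): x=3624317/54752 (≈66.1952) theta=17892693/2409088 (≈7.4272)
After 9 (propagate distance d=20 (to screen)): x=557461/2596 (≈214.7384) theta=17892693/2409088 (≈7.4272)
Rounded to 4 decimal places: x = 214.7384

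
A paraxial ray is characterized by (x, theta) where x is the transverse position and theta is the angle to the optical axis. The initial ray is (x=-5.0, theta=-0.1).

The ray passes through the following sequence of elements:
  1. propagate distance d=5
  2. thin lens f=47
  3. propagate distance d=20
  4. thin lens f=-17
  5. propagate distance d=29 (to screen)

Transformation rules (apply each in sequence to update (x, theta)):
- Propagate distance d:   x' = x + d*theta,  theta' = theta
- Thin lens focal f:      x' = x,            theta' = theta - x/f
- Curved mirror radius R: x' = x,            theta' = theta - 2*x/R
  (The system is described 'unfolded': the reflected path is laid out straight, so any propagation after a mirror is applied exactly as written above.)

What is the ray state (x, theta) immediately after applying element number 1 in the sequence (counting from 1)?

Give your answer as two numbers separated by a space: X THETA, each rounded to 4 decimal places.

Answer: -5.5000 -0.1000

Derivation:
Initial: x=-5.0000 theta=-0.1000
After 1 (propagate distance d=5): x=-5.5000 theta=-0.1000
Rounded to 4 decimal places: x = -5.5000, theta = -0.1000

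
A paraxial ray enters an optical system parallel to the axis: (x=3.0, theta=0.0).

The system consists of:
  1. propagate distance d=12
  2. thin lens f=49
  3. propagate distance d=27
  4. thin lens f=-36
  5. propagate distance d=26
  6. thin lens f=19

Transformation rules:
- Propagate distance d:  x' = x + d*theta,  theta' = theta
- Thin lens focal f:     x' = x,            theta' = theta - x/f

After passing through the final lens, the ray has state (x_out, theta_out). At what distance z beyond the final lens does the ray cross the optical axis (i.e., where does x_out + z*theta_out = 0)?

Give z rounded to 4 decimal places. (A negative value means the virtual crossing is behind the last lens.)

Initial: x=3.0000 theta=0.0000
After 1 (propagate distance d=12): x=3.0000 theta=0.0000
After 2 (thin lens f=49): x=3.0000 theta=-3/49 (≈-0.0612)
After 3 (propagate distance d=27): x=66/49 (≈1.3469) theta=-3/49 (≈-0.0612)
After 4 (thin lens f=-36): x=66/49 (≈1.3469) theta=-1/42 (≈-0.0238)
After 5 (propagate distance d=26): x=107/147 (≈0.7279) theta=-1/42 (≈-0.0238)
After 6 (thin lens f=19): x=107/147 (≈0.7279) theta=-347/5586 (≈-0.0621)
z_focus = -x_out/theta_out = -(107/147)/(-347/5586) = 4066/347 ≈ 11.7176
Rounded to 4 decimal places: z = 11.7176

Answer: 11.7176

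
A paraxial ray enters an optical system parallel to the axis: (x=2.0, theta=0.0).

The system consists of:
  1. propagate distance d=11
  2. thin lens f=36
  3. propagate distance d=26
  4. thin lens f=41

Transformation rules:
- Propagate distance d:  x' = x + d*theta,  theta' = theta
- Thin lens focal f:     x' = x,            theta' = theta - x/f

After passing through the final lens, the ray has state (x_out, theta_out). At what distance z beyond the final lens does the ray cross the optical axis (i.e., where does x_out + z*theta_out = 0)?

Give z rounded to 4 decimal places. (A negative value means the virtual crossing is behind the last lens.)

Answer: 8.0392

Derivation:
Initial: x=2.0000 theta=0.0000
After 1 (propagate distance d=11): x=2.0000 theta=0.0000
After 2 (thin lens f=36): x=2.0000 theta=-1/18 (≈-0.0556)
After 3 (propagate distance d=26): x=5/9 (≈0.5556) theta=-1/18 (≈-0.0556)
After 4 (thin lens f=41): x=5/9 (≈0.5556) theta=-17/246 (≈-0.0691)
z_focus = -x_out/theta_out = -(5/9)/(-17/246) = 410/51 ≈ 8.0392
Rounded to 4 decimal places: z = 8.0392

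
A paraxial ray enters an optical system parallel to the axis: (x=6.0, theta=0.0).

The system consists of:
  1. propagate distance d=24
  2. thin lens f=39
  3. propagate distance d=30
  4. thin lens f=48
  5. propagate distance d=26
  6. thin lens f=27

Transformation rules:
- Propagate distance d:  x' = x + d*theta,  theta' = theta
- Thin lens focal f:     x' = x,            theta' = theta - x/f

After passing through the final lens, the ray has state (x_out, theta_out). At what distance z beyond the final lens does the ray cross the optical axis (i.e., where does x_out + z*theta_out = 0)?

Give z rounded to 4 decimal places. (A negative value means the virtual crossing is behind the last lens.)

Answer: -57.9755

Derivation:
Initial: x=6.0000 theta=0.0000
After 1 (propagate distance d=24): x=6.0000 theta=0.0000
After 2 (thin lens f=39): x=6.0000 theta=-2/13 (≈-0.1538)
After 3 (propagate distance d=30): x=18/13 (≈1.3846) theta=-2/13 (≈-0.1538)
After 4 (thin lens f=48): x=18/13 (≈1.3846) theta=-19/104 (≈-0.1827)
After 5 (propagate distance d=26): x=-175/52 (≈-3.3654) theta=-19/104 (≈-0.1827)
After 6 (thin lens f=27): x=-175/52 (≈-3.3654) theta=-163/2808 (≈-0.0580)
z_focus = -x_out/theta_out = -(-175/52)/(-163/2808) = -9450/163 ≈ -57.9755
Rounded to 4 decimal places: z = -57.9755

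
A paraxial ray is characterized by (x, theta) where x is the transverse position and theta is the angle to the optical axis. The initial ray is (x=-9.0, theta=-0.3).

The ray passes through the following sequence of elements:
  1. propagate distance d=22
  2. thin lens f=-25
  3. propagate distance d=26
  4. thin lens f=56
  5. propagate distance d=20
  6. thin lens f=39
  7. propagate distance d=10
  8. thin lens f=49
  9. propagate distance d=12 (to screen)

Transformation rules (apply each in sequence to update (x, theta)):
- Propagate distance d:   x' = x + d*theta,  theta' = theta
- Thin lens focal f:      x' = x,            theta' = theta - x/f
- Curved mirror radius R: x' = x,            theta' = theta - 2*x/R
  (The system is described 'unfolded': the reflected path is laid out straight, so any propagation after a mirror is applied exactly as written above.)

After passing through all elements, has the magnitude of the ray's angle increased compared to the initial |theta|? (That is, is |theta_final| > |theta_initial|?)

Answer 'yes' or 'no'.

Initial: x=-9.0000 theta=-0.3000
After 1 (propagate distance d=22): x=-15.6000 theta=-0.3000
After 2 (thin lens f=-25): x=-15.6000 theta=-0.9240
After 3 (propagate distance d=26): x=-39.6240 theta=-0.9240
After 4 (thin lens f=56): x=-39.6240 theta=-303/1400 (≈-0.2164)
After 5 (propagate distance d=20): x=-76917/1750 (≈-43.9526) theta=-303/1400 (≈-0.2164)
After 6 (thin lens f=39): x=-76917/1750 (≈-43.9526) theta=82861/91000 (≈0.9106)
After 7 (propagate distance d=10): x=-1585537/45500 (≈-34.8470) theta=82861/91000 (≈0.9106)
After 8 (thin lens f=49): x=-1585537/45500 (≈-34.8470) theta=556251/343000 (≈1.6217)
After 9 (propagate distance d=12 (to screen)): x=-6860747/445900 (≈-15.3863) theta=556251/343000 (≈1.6217)
|theta_initial|=0.3000 |theta_final|=556251/343000 (≈1.6217) -> increased

Answer: yes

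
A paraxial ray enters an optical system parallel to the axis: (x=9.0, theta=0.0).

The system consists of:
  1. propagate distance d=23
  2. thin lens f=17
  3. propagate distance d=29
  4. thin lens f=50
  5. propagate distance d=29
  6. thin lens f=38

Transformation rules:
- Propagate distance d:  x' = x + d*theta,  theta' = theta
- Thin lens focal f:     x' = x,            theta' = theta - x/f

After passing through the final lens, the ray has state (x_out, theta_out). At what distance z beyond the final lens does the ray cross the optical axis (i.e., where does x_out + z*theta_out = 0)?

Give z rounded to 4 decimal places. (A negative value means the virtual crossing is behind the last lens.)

Answer: 250.6822

Derivation:
Initial: x=9.0000 theta=0.0000
After 1 (propagate distance d=23): x=9.0000 theta=0.0000
After 2 (thin lens f=17): x=9.0000 theta=-9/17 (≈-0.5294)
After 3 (propagate distance d=29): x=-108/17 (≈-6.3529) theta=-9/17 (≈-0.5294)
After 4 (thin lens f=50): x=-108/17 (≈-6.3529) theta=-171/425 (≈-0.4024)
After 5 (propagate distance d=29): x=-7659/425 (≈-18.0212) theta=-171/425 (≈-0.4024)
After 6 (thin lens f=38): x=-7659/425 (≈-18.0212) theta=1161/16150 (≈0.0719)
z_focus = -x_out/theta_out = -(-7659/425)/(1161/16150) = 32338/129 ≈ 250.6822
Rounded to 4 decimal places: z = 250.6822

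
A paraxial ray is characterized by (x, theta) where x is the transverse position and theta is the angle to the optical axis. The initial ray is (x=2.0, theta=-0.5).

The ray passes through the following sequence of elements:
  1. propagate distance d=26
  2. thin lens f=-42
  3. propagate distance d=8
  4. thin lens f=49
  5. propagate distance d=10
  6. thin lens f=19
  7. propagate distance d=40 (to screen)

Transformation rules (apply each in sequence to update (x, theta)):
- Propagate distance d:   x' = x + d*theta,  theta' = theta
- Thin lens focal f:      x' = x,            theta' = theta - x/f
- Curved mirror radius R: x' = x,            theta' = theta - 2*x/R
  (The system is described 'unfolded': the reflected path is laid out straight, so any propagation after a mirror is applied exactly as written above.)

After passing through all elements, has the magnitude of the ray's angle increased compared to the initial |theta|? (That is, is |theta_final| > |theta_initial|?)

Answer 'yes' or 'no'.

Answer: yes

Derivation:
Initial: x=2.0000 theta=-0.5000
After 1 (propagate distance d=26): x=-11.0000 theta=-0.5000
After 2 (thin lens f=-42): x=-11.0000 theta=-16/21 (≈-0.7619)
After 3 (propagate distance d=8): x=-359/21 (≈-17.0952) theta=-16/21 (≈-0.7619)
After 4 (thin lens f=49): x=-359/21 (≈-17.0952) theta=-425/1029 (≈-0.4130)
After 5 (propagate distance d=10): x=-21841/1029 (≈-21.2255) theta=-425/1029 (≈-0.4130)
After 6 (thin lens f=19): x=-21841/1029 (≈-21.2255) theta=13766/19551 (≈0.7041)
After 7 (propagate distance d=40 (to screen)): x=135661/19551 (≈6.9388) theta=13766/19551 (≈0.7041)
|theta_initial|=0.5000 |theta_final|=13766/19551 (≈0.7041) -> increased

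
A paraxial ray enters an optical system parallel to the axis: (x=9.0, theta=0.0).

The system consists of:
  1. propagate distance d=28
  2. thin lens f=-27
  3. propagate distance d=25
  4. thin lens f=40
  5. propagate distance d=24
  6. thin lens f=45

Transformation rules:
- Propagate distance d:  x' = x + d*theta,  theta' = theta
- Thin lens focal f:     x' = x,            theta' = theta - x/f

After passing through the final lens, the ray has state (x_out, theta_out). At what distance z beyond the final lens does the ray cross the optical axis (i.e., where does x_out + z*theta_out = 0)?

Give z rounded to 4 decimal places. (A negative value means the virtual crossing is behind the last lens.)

Initial: x=9.0000 theta=0.0000
After 1 (propagate distance d=28): x=9.0000 theta=0.0000
After 2 (thin lens f=-27): x=9.0000 theta=1/3 (≈0.3333)
After 3 (propagate distance d=25): x=52/3 (≈17.3333) theta=1/3 (≈0.3333)
After 4 (thin lens f=40): x=52/3 (≈17.3333) theta=-0.1000
After 5 (propagate distance d=24): x=224/15 (≈14.9333) theta=-0.1000
After 6 (thin lens f=45): x=224/15 (≈14.9333) theta=-583/1350 (≈-0.4319)
z_focus = -x_out/theta_out = -(224/15)/(-583/1350) = 20160/583 ≈ 34.5798
Rounded to 4 decimal places: z = 34.5798

Answer: 34.5798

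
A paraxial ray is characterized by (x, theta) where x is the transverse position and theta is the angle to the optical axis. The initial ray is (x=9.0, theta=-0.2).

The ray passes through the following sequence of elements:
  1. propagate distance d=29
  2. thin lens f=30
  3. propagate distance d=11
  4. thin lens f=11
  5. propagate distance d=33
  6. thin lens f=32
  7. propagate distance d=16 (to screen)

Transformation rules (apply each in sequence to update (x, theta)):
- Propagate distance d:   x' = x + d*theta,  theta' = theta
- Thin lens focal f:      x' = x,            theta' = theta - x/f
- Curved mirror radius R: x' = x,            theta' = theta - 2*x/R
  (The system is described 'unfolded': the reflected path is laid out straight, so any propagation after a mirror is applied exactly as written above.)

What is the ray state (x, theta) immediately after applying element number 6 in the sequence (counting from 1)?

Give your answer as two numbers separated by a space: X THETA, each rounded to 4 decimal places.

Initial: x=9.0000 theta=-0.2000
After 1 (propagate distance d=29): x=3.2000 theta=-0.2000
After 2 (thin lens f=30): x=3.2000 theta=-23/75 (≈-0.3067)
After 3 (propagate distance d=11): x=-13/75 (≈-0.1733) theta=-23/75 (≈-0.3067)
After 4 (thin lens f=11): x=-13/75 (≈-0.1733) theta=-16/55 (≈-0.2909)
After 5 (propagate distance d=33): x=-733/75 (≈-9.7733) theta=-16/55 (≈-0.2909)
After 6 (thin lens f=32): x=-733/75 (≈-9.7733) theta=383/26400 (≈0.0145)
Rounded to 4 decimal places: x = -9.7733, theta = 0.0145

Answer: -9.7733 0.0145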